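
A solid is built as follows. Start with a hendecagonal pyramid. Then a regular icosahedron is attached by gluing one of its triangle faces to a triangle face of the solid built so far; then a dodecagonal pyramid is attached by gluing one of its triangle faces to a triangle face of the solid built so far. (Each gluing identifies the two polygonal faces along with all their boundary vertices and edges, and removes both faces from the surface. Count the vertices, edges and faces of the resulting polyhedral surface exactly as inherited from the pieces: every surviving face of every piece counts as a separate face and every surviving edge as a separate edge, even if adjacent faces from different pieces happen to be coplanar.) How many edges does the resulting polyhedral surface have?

A hendecagonal pyramid: V=12, E=22, F=12.
Attach a regular icosahedron (V=12, E=30, F=20) along a 3-gon: merge 3 vertices and 3 edges, delete both glued faces → V=21, E=49, F=30.
Attach a dodecagonal pyramid (V=13, E=24, F=13) along a 3-gon: merge 3 vertices and 3 edges, delete both glued faces → V=31, E=70, F=41.
Check: V − E + F = 31 − 70 + 41 = 2.

70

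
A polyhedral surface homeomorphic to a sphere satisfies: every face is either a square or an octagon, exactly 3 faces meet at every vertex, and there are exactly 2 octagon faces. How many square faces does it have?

Let x be the number of squares; then F = 2 + x.
Edge–face incidences: 2E = 8·2 + 4·x = 16 + 4x.
Every vertex has degree 3, so 3V = 2E.
Euler: V − E + F = 2 ⇒ (2E)/3 − E + (2 + x) = 2.
Multiply by 6: 2·(2E) − 3·(2E) + 6·(2 + x) = 12, i.e. 12 + 6x − (16 + 4x) = 12.
Collecting terms: 2x − 4 = 12, so 2x = 16, so x = 8.
Then 2E = 16 + 4·8 = 48, so E = 24, V = 2E/3 = 16, F = 2 + 8 = 10.

8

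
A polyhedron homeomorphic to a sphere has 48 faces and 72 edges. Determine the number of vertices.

26

Here V − E + F = 2.
V = 2 + E − F = 2 + 72 − 48 = 26.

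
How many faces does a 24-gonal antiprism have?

An antiprism on an n-gon has two n-gon caps and 2n triangles: V = 2·24 = 48, E = 4·24 = 96, F = 2·24 + 2 = 50.
Check: V − E + F = 48 − 96 + 50 = 2.

50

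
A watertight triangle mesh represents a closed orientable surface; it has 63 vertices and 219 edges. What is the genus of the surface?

Every face is a triangle and each edge borders two faces, so 3F = 2·219, giving F = 146.
χ = V − E + F = 63 − 219 + 146 = -10.
For a closed orientable surface χ = 2 − 2g, so g = (2 − (-10))/2 = 6.

6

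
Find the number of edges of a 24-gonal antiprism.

96

An antiprism on an n-gon has two n-gon caps and 2n triangles: V = 2·24 = 48, E = 4·24 = 96, F = 2·24 + 2 = 50.
Check: V − E + F = 48 − 96 + 50 = 2.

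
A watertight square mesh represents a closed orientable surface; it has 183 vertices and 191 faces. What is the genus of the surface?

Every face is a square, so 2E = 4·191 = 764, giving E = 382.
χ = V − E + F = 183 − 382 + 191 = -8.
For a closed orientable surface χ = 2 − 2g, so g = (2 − (-8))/2 = 5.

5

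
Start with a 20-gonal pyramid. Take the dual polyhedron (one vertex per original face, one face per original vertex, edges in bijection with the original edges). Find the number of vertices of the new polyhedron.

The base solid has V = 21, E = 40, F = 21.
The dual swaps V and F and preserves E: V′ = F = 21, E′ = E = 40, F′ = V = 21.

21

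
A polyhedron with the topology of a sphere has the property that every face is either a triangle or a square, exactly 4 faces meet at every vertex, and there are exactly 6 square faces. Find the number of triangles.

Let x be the number of triangles; then F = 6 + x.
Edge–face incidences: 2E = 4·6 + 3·x = 24 + 3x.
Every vertex has degree 4, so 4V = 2E.
Euler: V − E + F = 2 ⇒ (2E)/4 − E + (6 + x) = 2.
Multiply by 8: 2·(2E) − 4·(2E) + 8·(6 + x) = 16, i.e. 48 + 8x − 2·(24 + 3x) = 16.
Collecting terms: 2x = 16, so x = 8.
Then 2E = 24 + 3·8 = 48, so E = 24, V = 2E/4 = 12, F = 6 + 8 = 14.

8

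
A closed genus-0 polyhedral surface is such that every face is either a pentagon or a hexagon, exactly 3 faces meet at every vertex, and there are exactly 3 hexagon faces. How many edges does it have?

Let x be the number of pentagons; then F = 3 + x.
Edge–face incidences: 2E = 6·3 + 5·x = 18 + 5x.
Every vertex has degree 3, so 3V = 2E.
Euler: V − E + F = 2 ⇒ (2E)/3 − E + (3 + x) = 2.
Multiply by 6: 2·(2E) − 3·(2E) + 6·(3 + x) = 12, i.e. 18 + 6x − (18 + 5x) = 12.
Collecting terms: x = 12.
Then 2E = 18 + 5·12 = 78, so E = 39, V = 2E/3 = 26, F = 3 + 12 = 15.

39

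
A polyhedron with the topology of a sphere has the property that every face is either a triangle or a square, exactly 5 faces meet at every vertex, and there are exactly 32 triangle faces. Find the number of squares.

Let x be the number of squares; then F = 32 + x.
Edge–face incidences: 2E = 3·32 + 4·x = 96 + 4x.
Every vertex has degree 5, so 5V = 2E.
Euler: V − E + F = 2 ⇒ (2E)/5 − E + (32 + x) = 2.
Multiply by 10: 2·(2E) − 5·(2E) + 10·(32 + x) = 20, i.e. 320 + 10x − 3·(96 + 4x) = 20.
Collecting terms: −2x + 32 = 20, so −2x = −12, so x = 6.
Then 2E = 96 + 4·6 = 120, so E = 60, V = 2E/5 = 24, F = 32 + 6 = 38.

6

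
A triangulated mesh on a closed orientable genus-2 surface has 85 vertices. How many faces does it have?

χ = 2 − 2·2 = -2, and every face is a triangle so 3F = 2E.
V − E + F = -2 with E = 3F/2 gives 85 − (3/2 − 1)·F = -2, so F = 174 and E = 261.

174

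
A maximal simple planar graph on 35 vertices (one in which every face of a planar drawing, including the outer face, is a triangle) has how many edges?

In a plane triangulation 3F = 2E and V − E + F = 2, so E = 3V − 6 = 3·35 − 6 = 99.

99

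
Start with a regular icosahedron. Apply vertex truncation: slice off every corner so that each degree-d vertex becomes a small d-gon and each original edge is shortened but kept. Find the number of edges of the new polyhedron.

90

The base solid has V = 12, E = 30, F = 20.
Truncation replaces each original edge-end by a new vertex, so V′ = 2E = 60.
Each original edge survives, and each old vertex of degree d contributes d new edges; summing degrees gives Σd = 2E, so E′ = E + 2E = 3E = 90.
Each original face survives and each original vertex becomes one new face: F′ = F + V = 32.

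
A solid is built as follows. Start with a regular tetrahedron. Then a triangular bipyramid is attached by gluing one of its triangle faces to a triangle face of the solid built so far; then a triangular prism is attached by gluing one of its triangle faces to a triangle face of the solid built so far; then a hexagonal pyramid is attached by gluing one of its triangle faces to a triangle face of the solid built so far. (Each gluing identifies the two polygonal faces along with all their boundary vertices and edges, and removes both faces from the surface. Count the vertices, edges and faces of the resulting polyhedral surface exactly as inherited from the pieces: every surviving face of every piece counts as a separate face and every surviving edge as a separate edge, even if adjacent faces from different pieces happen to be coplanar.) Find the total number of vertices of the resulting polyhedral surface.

A regular tetrahedron: V=4, E=6, F=4.
Attach a triangular bipyramid (V=5, E=9, F=6) along a 3-gon: merge 3 vertices and 3 edges, delete both glued faces → V=6, E=12, F=8.
Attach a triangular prism (V=6, E=9, F=5) along a 3-gon: merge 3 vertices and 3 edges, delete both glued faces → V=9, E=18, F=11.
Attach a hexagonal pyramid (V=7, E=12, F=7) along a 3-gon: merge 3 vertices and 3 edges, delete both glued faces → V=13, E=27, F=16.
Check: V − E + F = 13 − 27 + 16 = 2.

13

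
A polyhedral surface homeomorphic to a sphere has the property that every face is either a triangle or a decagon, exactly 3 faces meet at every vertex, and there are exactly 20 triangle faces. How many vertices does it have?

Let x be the number of decagons; then F = 20 + x.
Edge–face incidences: 2E = 3·20 + 10·x = 60 + 10x.
Every vertex has degree 3, so 3V = 2E.
Euler: V − E + F = 2 ⇒ (2E)/3 − E + (20 + x) = 2.
Multiply by 6: 2·(2E) − 3·(2E) + 6·(20 + x) = 12, i.e. 120 + 6x − (60 + 10x) = 12.
Collecting terms: −4x + 60 = 12, so −4x = −48, so x = 12.
Then 2E = 60 + 10·12 = 180, so E = 90, V = 2E/3 = 60, F = 20 + 12 = 32.

60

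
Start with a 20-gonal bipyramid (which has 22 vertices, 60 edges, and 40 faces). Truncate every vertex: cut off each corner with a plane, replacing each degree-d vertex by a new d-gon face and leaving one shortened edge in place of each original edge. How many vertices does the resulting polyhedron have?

120

Truncation replaces each original edge-end by a new vertex, so V′ = 2E = 120.
Each original edge survives, and each old vertex of degree d contributes d new edges; summing degrees gives Σd = 2E, so E′ = E + 2E = 3E = 180.
Each original face survives and each original vertex becomes one new face: F′ = F + V = 62.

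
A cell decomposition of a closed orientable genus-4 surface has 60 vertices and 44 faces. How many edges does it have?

110

For a closed orientable surface of genus 4, χ = 2 − 2·4 = -6.
E = V + F − (-6) = 60 + 44 − (-6) = 110.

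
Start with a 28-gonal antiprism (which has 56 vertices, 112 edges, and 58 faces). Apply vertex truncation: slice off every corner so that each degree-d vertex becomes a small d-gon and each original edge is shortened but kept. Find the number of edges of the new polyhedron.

336

Truncation replaces each original edge-end by a new vertex, so V′ = 2E = 224.
Each original edge survives, and each old vertex of degree d contributes d new edges; summing degrees gives Σd = 2E, so E′ = E + 2E = 3E = 336.
Each original face survives and each original vertex becomes one new face: F′ = F + V = 114.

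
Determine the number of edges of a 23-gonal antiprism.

An antiprism on an n-gon has two n-gon caps and 2n triangles: V = 2·23 = 46, E = 4·23 = 92, F = 2·23 + 2 = 48.

92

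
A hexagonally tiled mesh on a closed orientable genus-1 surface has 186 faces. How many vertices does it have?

372

χ = 2 − 2·1 = 0, and every face is a hexagon so 6F = 2E.
E = 6·186/2 = 558. Then V = 0 + E − F = 0 + 558 − 186 = 372.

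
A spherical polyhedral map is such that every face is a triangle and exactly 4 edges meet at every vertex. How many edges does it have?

12

Each face has 3 edges and each edge borders two faces, so 2E = 3F.
Each vertex has degree 4, so 4V = 2E and hence V = 3F/4.
Euler: V − E + F = 2 ⇒ (3F/4) − (3F/2) + F = 2.
Multiply by 8: (6 − 12 + 8)F = 16, i.e. 2F = 16.
So F = 8, E = 3·8/2 = 12, V = 3·8/4 = 6.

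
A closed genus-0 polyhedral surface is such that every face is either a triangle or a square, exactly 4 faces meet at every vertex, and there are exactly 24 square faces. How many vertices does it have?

30

Let x be the number of triangles; then F = 24 + x.
Edge–face incidences: 2E = 4·24 + 3·x = 96 + 3x.
Every vertex has degree 4, so 4V = 2E.
Euler: V − E + F = 2 ⇒ (2E)/4 − E + (24 + x) = 2.
Multiply by 8: 2·(2E) − 4·(2E) + 8·(24 + x) = 16, i.e. 192 + 8x − 2·(96 + 3x) = 16.
Collecting terms: 2x = 16, so x = 8.
Then 2E = 96 + 3·8 = 120, so E = 60, V = 2E/4 = 30, F = 24 + 8 = 32.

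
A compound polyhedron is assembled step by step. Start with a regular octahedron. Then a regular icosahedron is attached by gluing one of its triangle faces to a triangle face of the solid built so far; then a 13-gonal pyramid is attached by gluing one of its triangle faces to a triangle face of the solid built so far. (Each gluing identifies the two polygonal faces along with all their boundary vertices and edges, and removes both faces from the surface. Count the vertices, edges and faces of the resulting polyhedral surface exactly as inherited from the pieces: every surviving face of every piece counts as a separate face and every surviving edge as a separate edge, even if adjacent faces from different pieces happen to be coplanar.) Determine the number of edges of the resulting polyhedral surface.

A regular octahedron: V=6, E=12, F=8.
Attach a regular icosahedron (V=12, E=30, F=20) along a 3-gon: merge 3 vertices and 3 edges, delete both glued faces → V=15, E=39, F=26.
Attach a 13-gonal pyramid (V=14, E=26, F=14) along a 3-gon: merge 3 vertices and 3 edges, delete both glued faces → V=26, E=62, F=38.
Check: V − E + F = 26 − 62 + 38 = 2.

62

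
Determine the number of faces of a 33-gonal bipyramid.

A bipyramid over an n-gon has 2n triangular faces and n + 2 vertices: V = 33 + 2 = 35, E = 3·33 = 99, F = 2·33 = 66.
Check: V − E + F = 35 − 99 + 66 = 2.

66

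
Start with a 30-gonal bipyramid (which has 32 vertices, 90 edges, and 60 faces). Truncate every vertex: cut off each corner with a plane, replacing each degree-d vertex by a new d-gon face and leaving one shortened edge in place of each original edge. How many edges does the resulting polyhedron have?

Truncation replaces each original edge-end by a new vertex, so V′ = 2E = 180.
Each original edge survives, and each old vertex of degree d contributes d new edges; summing degrees gives Σd = 2E, so E′ = E + 2E = 3E = 270.
Each original face survives and each original vertex becomes one new face: F′ = F + V = 92.

270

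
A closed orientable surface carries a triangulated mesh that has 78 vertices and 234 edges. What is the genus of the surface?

Every face is a triangle and each edge borders two faces, so 3F = 2·234, giving F = 156.
χ = V − E + F = 78 − 234 + 156 = 0.
For a closed orientable surface χ = 2 − 2g, so g = (2 − (0))/2 = 1.

1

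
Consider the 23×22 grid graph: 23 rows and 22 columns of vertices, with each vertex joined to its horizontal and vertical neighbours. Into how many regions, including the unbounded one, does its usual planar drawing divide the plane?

463

The grid has V = 23·22 = 506 vertices and E = 23·21 + 22·22 = 967 edges.
F = 2 − V + E = 2 − 506 + 967 = 463.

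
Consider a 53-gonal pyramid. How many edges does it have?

A pyramid on an n-gon base has one n-gon and n triangles: V = 53 + 1 = 54, E = 2·53 = 106, F = 53 + 1 = 54.

106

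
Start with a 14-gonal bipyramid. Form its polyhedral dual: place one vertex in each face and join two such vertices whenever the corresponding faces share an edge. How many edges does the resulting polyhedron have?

The base solid has V = 16, E = 42, F = 28.
The dual swaps V and F and preserves E: V′ = F = 28, E′ = E = 42, F′ = V = 16.

42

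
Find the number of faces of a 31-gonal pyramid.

A pyramid on an n-gon base has one n-gon and n triangles: V = 31 + 1 = 32, E = 2·31 = 62, F = 31 + 1 = 32.

32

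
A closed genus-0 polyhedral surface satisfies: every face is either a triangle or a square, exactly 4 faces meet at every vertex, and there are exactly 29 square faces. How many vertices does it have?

Let x be the number of triangles; then F = 29 + x.
Edge–face incidences: 2E = 4·29 + 3·x = 116 + 3x.
Every vertex has degree 4, so 4V = 2E.
Euler: V − E + F = 2 ⇒ (2E)/4 − E + (29 + x) = 2.
Multiply by 8: 2·(2E) − 4·(2E) + 8·(29 + x) = 16, i.e. 232 + 8x − 2·(116 + 3x) = 16.
Collecting terms: 2x = 16, so x = 8.
Then 2E = 116 + 3·8 = 140, so E = 70, V = 2E/4 = 35, F = 29 + 8 = 37.

35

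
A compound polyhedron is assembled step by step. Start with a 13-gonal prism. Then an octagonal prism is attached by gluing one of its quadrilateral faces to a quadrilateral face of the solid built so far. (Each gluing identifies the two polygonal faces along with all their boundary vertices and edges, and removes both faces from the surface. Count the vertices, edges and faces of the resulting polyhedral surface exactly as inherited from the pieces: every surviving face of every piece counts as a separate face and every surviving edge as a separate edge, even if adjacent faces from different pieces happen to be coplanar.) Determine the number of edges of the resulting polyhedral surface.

59

A 13-gonal prism: V=26, E=39, F=15.
Attach an octagonal prism (V=16, E=24, F=10) along a 4-gon: merge 4 vertices and 4 edges, delete both glued faces → V=38, E=59, F=23.
Check: V − E + F = 38 − 59 + 23 = 2.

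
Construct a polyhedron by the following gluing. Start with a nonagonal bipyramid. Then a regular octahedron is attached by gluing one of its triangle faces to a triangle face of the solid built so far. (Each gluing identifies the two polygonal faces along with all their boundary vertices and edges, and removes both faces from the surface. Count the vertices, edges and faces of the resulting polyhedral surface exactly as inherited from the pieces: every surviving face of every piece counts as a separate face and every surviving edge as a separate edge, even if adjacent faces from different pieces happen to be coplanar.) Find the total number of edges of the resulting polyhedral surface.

A nonagonal bipyramid: V=11, E=27, F=18.
Attach a regular octahedron (V=6, E=12, F=8) along a 3-gon: merge 3 vertices and 3 edges, delete both glued faces → V=14, E=36, F=24.
Check: V − E + F = 14 − 36 + 24 = 2.

36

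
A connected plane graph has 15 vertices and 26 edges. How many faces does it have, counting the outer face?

Euler's formula for a connected plane graph: V − E + F = 2, so F = 2 − 15 + 26 = 13.

13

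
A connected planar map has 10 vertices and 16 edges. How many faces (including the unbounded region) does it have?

8

Euler's formula for a connected plane graph: V − E + F = 2, so F = 2 − 10 + 16 = 8.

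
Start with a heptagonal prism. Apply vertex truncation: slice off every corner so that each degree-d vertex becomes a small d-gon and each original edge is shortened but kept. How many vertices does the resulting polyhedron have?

The base solid has V = 14, E = 21, F = 9.
Truncation replaces each original edge-end by a new vertex, so V′ = 2E = 42.
Each original edge survives, and each old vertex of degree d contributes d new edges; summing degrees gives Σd = 2E, so E′ = E + 2E = 3E = 63.
Each original face survives and each original vertex becomes one new face: F′ = F + V = 23.

42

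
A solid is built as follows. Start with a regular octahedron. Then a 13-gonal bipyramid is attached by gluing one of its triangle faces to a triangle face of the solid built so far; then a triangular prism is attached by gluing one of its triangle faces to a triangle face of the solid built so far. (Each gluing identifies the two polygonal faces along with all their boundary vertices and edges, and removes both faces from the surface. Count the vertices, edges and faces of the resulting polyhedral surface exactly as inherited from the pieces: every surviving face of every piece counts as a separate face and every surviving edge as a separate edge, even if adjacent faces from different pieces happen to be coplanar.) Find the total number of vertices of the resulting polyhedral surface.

A regular octahedron: V=6, E=12, F=8.
Attach a 13-gonal bipyramid (V=15, E=39, F=26) along a 3-gon: merge 3 vertices and 3 edges, delete both glued faces → V=18, E=48, F=32.
Attach a triangular prism (V=6, E=9, F=5) along a 3-gon: merge 3 vertices and 3 edges, delete both glued faces → V=21, E=54, F=35.
Check: V − E + F = 21 − 54 + 35 = 2.

21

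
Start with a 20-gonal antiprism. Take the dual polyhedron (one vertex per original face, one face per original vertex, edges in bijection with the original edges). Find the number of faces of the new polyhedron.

40

The base solid has V = 40, E = 80, F = 42.
The dual swaps V and F and preserves E: V′ = F = 42, E′ = E = 80, F′ = V = 40.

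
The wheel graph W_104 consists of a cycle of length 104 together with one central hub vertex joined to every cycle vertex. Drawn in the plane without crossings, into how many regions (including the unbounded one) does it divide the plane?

W_104 has V = 104 + 1 = 105 vertices and E = 2·104 = 208 edges.
By Euler's formula F = 2 − V + E = 2 − 105 + 208 = 105.

105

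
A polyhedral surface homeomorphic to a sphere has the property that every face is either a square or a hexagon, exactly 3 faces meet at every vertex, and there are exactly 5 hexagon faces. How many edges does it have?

27

Let x be the number of squares; then F = 5 + x.
Edge–face incidences: 2E = 6·5 + 4·x = 30 + 4x.
Every vertex has degree 3, so 3V = 2E.
Euler: V − E + F = 2 ⇒ (2E)/3 − E + (5 + x) = 2.
Multiply by 6: 2·(2E) − 3·(2E) + 6·(5 + x) = 12, i.e. 30 + 6x − (30 + 4x) = 12.
Collecting terms: 2x = 12, so x = 6.
Then 2E = 30 + 4·6 = 54, so E = 27, V = 2E/3 = 18, F = 5 + 6 = 11.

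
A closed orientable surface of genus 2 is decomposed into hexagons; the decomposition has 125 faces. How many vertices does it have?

248

χ = 2 − 2·2 = -2, and every face is a hexagon so 6F = 2E.
E = 6·125/2 = 375. Then V = -2 + E − F = -2 + 375 − 125 = 248.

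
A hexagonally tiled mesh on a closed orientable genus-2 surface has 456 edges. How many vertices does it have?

302

χ = 2 − 2·2 = -2, and every face is a hexagon so 6F = 2E.
F = 2E/6 = 152. Then V = -2 + E − F = -2 + 456 − 152 = 302.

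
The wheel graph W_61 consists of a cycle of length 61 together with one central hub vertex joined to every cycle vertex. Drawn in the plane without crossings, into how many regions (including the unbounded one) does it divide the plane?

62

W_61 has V = 61 + 1 = 62 vertices and E = 2·61 = 122 edges.
By Euler's formula F = 2 − V + E = 2 − 62 + 122 = 62.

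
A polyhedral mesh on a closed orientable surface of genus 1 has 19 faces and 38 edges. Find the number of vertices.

19

For a closed orientable surface of genus 1, χ = 2 − 2·1 = 0.
V = 0 + E − F = 0 + 38 − 19 = 19.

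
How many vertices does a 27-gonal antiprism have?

An antiprism on an n-gon has two n-gon caps and 2n triangles: V = 2·27 = 54, E = 4·27 = 108, F = 2·27 + 2 = 56.

54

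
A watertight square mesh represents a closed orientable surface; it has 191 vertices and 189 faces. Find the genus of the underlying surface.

0

Every face is a square, so 2E = 4·189 = 756, giving E = 378.
χ = V − E + F = 191 − 378 + 189 = 2.
For a closed orientable surface χ = 2 − 2g, so g = (2 − (2))/2 = 0.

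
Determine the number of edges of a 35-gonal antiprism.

An antiprism on an n-gon has two n-gon caps and 2n triangles: V = 2·35 = 70, E = 4·35 = 140, F = 2·35 + 2 = 72.

140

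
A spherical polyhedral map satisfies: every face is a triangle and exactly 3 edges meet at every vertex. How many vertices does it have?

4

Each face has 3 edges and each edge borders two faces, so 2E = 3F.
Each vertex has degree 3, so 3V = 2E and hence V = 3F/3.
Euler: V − E + F = 2 ⇒ (3F/3) − (3F/2) + F = 2.
Multiply by 6: (6 − 9 + 6)F = 12, i.e. 3F = 12.
So F = 4, E = 3·4/2 = 6, V = 3·4/3 = 4.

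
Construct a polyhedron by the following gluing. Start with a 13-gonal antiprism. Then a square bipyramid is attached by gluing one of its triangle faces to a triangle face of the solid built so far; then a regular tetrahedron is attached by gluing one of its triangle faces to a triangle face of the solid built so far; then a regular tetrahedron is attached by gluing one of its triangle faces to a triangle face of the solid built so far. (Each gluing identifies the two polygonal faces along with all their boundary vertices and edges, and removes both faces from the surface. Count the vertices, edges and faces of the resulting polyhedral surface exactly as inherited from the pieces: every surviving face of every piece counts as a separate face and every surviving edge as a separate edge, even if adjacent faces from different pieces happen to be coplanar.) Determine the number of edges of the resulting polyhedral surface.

67

A 13-gonal antiprism: V=26, E=52, F=28.
Attach a square bipyramid (V=6, E=12, F=8) along a 3-gon: merge 3 vertices and 3 edges, delete both glued faces → V=29, E=61, F=34.
Attach a regular tetrahedron (V=4, E=6, F=4) along a 3-gon: merge 3 vertices and 3 edges, delete both glued faces → V=30, E=64, F=36.
Attach a regular tetrahedron (V=4, E=6, F=4) along a 3-gon: merge 3 vertices and 3 edges, delete both glued faces → V=31, E=67, F=38.
Check: V − E + F = 31 − 67 + 38 = 2.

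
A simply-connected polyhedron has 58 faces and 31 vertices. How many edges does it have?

87

Here V − E + F = 2.
E = V + F − (2) = 31 + 58 − (2) = 87.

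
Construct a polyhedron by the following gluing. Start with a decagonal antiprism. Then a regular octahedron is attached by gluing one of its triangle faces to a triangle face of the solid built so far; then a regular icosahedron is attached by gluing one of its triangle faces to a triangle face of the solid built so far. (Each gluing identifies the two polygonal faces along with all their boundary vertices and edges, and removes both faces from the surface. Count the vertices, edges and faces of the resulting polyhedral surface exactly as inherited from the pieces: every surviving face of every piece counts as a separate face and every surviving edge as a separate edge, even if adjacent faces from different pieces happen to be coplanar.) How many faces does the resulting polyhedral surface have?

A decagonal antiprism: V=20, E=40, F=22.
Attach a regular octahedron (V=6, E=12, F=8) along a 3-gon: merge 3 vertices and 3 edges, delete both glued faces → V=23, E=49, F=28.
Attach a regular icosahedron (V=12, E=30, F=20) along a 3-gon: merge 3 vertices and 3 edges, delete both glued faces → V=32, E=76, F=46.
Check: V − E + F = 32 − 76 + 46 = 2.

46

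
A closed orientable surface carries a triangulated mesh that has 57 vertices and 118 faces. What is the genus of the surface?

2

Every face is a triangle, so 2E = 3·118 = 354, giving E = 177.
χ = V − E + F = 57 − 177 + 118 = -2.
For a closed orientable surface χ = 2 − 2g, so g = (2 − (-2))/2 = 2.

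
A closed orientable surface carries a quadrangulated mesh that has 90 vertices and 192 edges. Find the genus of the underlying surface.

Every face is a square and each edge borders two faces, so 4F = 2·192, giving F = 96.
χ = V − E + F = 90 − 192 + 96 = -6.
For a closed orientable surface χ = 2 − 2g, so g = (2 − (-6))/2 = 4.

4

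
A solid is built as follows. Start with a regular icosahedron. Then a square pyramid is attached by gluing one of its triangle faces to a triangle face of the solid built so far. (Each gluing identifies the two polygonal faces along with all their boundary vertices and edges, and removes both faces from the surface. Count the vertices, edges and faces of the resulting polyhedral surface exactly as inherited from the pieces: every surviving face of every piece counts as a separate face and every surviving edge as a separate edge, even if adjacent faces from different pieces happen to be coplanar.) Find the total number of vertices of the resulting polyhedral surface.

14

A regular icosahedron: V=12, E=30, F=20.
Attach a square pyramid (V=5, E=8, F=5) along a 3-gon: merge 3 vertices and 3 edges, delete both glued faces → V=14, E=35, F=23.
Check: V − E + F = 14 − 35 + 23 = 2.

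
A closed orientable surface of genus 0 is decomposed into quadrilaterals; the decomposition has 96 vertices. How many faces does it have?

χ = 2 − 2·0 = 2, and every face is a square so 4F = 2E.
V − E + F = 2 with E = 4F/2 gives 96 − (4/2 − 1)·F = 2, so F = 94 and E = 188.

94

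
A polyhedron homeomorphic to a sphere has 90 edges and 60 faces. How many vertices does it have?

32

Here V − E + F = 2.
V = 2 + E − F = 2 + 90 − 60 = 32.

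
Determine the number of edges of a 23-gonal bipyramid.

69

A bipyramid over an n-gon has 2n triangular faces and n + 2 vertices: V = 23 + 2 = 25, E = 3·23 = 69, F = 2·23 = 46.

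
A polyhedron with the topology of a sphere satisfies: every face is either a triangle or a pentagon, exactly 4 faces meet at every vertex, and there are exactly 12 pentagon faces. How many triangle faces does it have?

Let x be the number of triangles; then F = 12 + x.
Edge–face incidences: 2E = 5·12 + 3·x = 60 + 3x.
Every vertex has degree 4, so 4V = 2E.
Euler: V − E + F = 2 ⇒ (2E)/4 − E + (12 + x) = 2.
Multiply by 8: 2·(2E) − 4·(2E) + 8·(12 + x) = 16, i.e. 96 + 8x − 2·(60 + 3x) = 16.
Collecting terms: 2x − 24 = 16, so 2x = 40, so x = 20.
Then 2E = 60 + 3·20 = 120, so E = 60, V = 2E/4 = 30, F = 12 + 20 = 32.

20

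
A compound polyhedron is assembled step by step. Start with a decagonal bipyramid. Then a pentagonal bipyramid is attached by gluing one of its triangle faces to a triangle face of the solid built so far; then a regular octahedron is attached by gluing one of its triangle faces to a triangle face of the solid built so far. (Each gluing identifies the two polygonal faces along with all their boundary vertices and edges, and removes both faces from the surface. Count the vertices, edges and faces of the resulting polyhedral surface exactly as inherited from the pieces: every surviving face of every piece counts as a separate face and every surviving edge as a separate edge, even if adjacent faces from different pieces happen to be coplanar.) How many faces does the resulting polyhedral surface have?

34

A decagonal bipyramid: V=12, E=30, F=20.
Attach a pentagonal bipyramid (V=7, E=15, F=10) along a 3-gon: merge 3 vertices and 3 edges, delete both glued faces → V=16, E=42, F=28.
Attach a regular octahedron (V=6, E=12, F=8) along a 3-gon: merge 3 vertices and 3 edges, delete both glued faces → V=19, E=51, F=34.
Check: V − E + F = 19 − 51 + 34 = 2.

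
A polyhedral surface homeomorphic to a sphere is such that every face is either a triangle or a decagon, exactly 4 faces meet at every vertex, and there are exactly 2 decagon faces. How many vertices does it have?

20

Let x be the number of triangles; then F = 2 + x.
Edge–face incidences: 2E = 10·2 + 3·x = 20 + 3x.
Every vertex has degree 4, so 4V = 2E.
Euler: V − E + F = 2 ⇒ (2E)/4 − E + (2 + x) = 2.
Multiply by 8: 2·(2E) − 4·(2E) + 8·(2 + x) = 16, i.e. 16 + 8x − 2·(20 + 3x) = 16.
Collecting terms: 2x − 24 = 16, so 2x = 40, so x = 20.
Then 2E = 20 + 3·20 = 80, so E = 40, V = 2E/4 = 20, F = 2 + 20 = 22.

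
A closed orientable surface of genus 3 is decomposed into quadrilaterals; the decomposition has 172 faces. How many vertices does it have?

168

χ = 2 − 2·3 = -4, and every face is a square so 4F = 2E.
E = 4·172/2 = 344. Then V = -4 + E − F = -4 + 344 − 172 = 168.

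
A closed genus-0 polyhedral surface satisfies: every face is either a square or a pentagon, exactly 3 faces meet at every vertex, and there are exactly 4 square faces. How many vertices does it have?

Let x be the number of pentagons; then F = 4 + x.
Edge–face incidences: 2E = 4·4 + 5·x = 16 + 5x.
Every vertex has degree 3, so 3V = 2E.
Euler: V − E + F = 2 ⇒ (2E)/3 − E + (4 + x) = 2.
Multiply by 6: 2·(2E) − 3·(2E) + 6·(4 + x) = 12, i.e. 24 + 6x − (16 + 5x) = 12.
Collecting terms: x + 8 = 12, so x = 4.
Then 2E = 16 + 5·4 = 36, so E = 18, V = 2E/3 = 12, F = 4 + 4 = 8.

12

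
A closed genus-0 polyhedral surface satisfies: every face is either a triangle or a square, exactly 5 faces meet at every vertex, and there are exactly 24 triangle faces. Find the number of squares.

Let x be the number of squares; then F = 24 + x.
Edge–face incidences: 2E = 3·24 + 4·x = 72 + 4x.
Every vertex has degree 5, so 5V = 2E.
Euler: V − E + F = 2 ⇒ (2E)/5 − E + (24 + x) = 2.
Multiply by 10: 2·(2E) − 5·(2E) + 10·(24 + x) = 20, i.e. 240 + 10x − 3·(72 + 4x) = 20.
Collecting terms: −2x + 24 = 20, so −2x = −4, so x = 2.
Then 2E = 72 + 4·2 = 80, so E = 40, V = 2E/5 = 16, F = 24 + 2 = 26.

2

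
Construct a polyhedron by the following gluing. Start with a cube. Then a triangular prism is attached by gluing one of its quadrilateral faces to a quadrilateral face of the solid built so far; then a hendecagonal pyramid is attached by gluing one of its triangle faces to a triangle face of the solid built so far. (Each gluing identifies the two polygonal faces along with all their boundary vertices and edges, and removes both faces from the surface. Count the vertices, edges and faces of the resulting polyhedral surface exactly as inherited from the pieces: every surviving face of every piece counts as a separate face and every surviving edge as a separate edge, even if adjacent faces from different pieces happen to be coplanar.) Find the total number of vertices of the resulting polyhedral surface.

A cube: V=8, E=12, F=6.
Attach a triangular prism (V=6, E=9, F=5) along a 4-gon: merge 4 vertices and 4 edges, delete both glued faces → V=10, E=17, F=9.
Attach a hendecagonal pyramid (V=12, E=22, F=12) along a 3-gon: merge 3 vertices and 3 edges, delete both glued faces → V=19, E=36, F=19.
Check: V − E + F = 19 − 36 + 19 = 2.

19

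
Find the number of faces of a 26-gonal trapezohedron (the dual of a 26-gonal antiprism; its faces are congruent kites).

52

The n-trapezohedron (dual of the n-antiprism) has V = 2·26 + 2 = 54, E = 4·26 = 104, F = 2·26 = 52.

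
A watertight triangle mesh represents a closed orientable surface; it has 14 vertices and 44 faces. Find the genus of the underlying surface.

5

Every face is a triangle, so 2E = 3·44 = 132, giving E = 66.
χ = V − E + F = 14 − 66 + 44 = -8.
For a closed orientable surface χ = 2 − 2g, so g = (2 − (-8))/2 = 5.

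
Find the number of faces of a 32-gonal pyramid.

A pyramid on an n-gon base has one n-gon and n triangles: V = 32 + 1 = 33, E = 2·32 = 64, F = 32 + 1 = 33.
Check: V − E + F = 33 − 64 + 33 = 2.

33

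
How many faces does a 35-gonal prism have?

A prism on an n-gon has two n-gon bases and n rectangular sides: V = 2·35 = 70, E = 3·35 = 105, F = 35 + 2 = 37.

37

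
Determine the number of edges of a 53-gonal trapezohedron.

212

The n-trapezohedron (dual of the n-antiprism) has V = 2·53 + 2 = 108, E = 4·53 = 212, F = 2·53 = 106.
Check: V − E + F = 108 − 212 + 106 = 2.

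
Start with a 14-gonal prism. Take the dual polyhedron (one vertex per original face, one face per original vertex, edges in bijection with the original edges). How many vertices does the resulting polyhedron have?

16

The base solid has V = 28, E = 42, F = 16.
The dual swaps V and F and preserves E: V′ = F = 16, E′ = E = 42, F′ = V = 28.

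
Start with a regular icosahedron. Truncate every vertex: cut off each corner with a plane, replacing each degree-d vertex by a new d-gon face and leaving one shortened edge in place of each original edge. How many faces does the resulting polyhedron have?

32

The base solid has V = 12, E = 30, F = 20.
Truncation replaces each original edge-end by a new vertex, so V′ = 2E = 60.
Each original edge survives, and each old vertex of degree d contributes d new edges; summing degrees gives Σd = 2E, so E′ = E + 2E = 3E = 90.
Each original face survives and each original vertex becomes one new face: F′ = F + V = 32.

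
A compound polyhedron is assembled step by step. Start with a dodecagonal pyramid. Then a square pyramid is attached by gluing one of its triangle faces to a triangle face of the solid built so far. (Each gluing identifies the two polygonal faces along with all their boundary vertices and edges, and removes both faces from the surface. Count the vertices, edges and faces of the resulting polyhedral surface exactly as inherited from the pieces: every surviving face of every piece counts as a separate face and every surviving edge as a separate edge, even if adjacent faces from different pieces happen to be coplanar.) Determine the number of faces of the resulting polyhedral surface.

16

A dodecagonal pyramid: V=13, E=24, F=13.
Attach a square pyramid (V=5, E=8, F=5) along a 3-gon: merge 3 vertices and 3 edges, delete both glued faces → V=15, E=29, F=16.
Check: V − E + F = 15 − 29 + 16 = 2.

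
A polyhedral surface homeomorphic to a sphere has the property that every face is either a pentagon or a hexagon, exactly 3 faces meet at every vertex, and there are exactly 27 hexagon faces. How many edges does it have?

111

Let x be the number of pentagons; then F = 27 + x.
Edge–face incidences: 2E = 6·27 + 5·x = 162 + 5x.
Every vertex has degree 3, so 3V = 2E.
Euler: V − E + F = 2 ⇒ (2E)/3 − E + (27 + x) = 2.
Multiply by 6: 2·(2E) − 3·(2E) + 6·(27 + x) = 12, i.e. 162 + 6x − (162 + 5x) = 12.
Collecting terms: x = 12.
Then 2E = 162 + 5·12 = 222, so E = 111, V = 2E/3 = 74, F = 27 + 12 = 39.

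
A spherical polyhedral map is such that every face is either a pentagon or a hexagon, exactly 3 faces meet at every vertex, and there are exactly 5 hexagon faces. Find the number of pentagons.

12

Let x be the number of pentagons; then F = 5 + x.
Edge–face incidences: 2E = 6·5 + 5·x = 30 + 5x.
Every vertex has degree 3, so 3V = 2E.
Euler: V − E + F = 2 ⇒ (2E)/3 − E + (5 + x) = 2.
Multiply by 6: 2·(2E) − 3·(2E) + 6·(5 + x) = 12, i.e. 30 + 6x − (30 + 5x) = 12.
Collecting terms: x = 12.
Then 2E = 30 + 5·12 = 90, so E = 45, V = 2E/3 = 30, F = 5 + 12 = 17.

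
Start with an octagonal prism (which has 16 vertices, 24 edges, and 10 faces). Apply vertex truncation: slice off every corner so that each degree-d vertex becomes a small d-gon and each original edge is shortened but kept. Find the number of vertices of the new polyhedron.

48

Truncation replaces each original edge-end by a new vertex, so V′ = 2E = 48.
Each original edge survives, and each old vertex of degree d contributes d new edges; summing degrees gives Σd = 2E, so E′ = E + 2E = 3E = 72.
Each original face survives and each original vertex becomes one new face: F′ = F + V = 26.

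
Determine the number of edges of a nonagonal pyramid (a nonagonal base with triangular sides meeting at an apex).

A pyramid on an n-gon base has one n-gon and n triangles: V = 9 + 1 = 10, E = 2·9 = 18, F = 9 + 1 = 10.

18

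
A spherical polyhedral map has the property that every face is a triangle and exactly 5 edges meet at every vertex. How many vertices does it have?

12

Each face has 3 edges and each edge borders two faces, so 2E = 3F.
Each vertex has degree 5, so 5V = 2E and hence V = 3F/5.
Euler: V − E + F = 2 ⇒ (3F/5) − (3F/2) + F = 2.
Multiply by 10: (6 − 15 + 10)F = 20, i.e. 1F = 20.
So F = 20, E = 3·20/2 = 30, V = 3·20/5 = 12.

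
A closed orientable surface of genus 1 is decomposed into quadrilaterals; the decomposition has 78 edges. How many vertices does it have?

χ = 2 − 2·1 = 0, and every face is a square so 4F = 2E.
F = 2E/4 = 39. Then V = 0 + E − F = 0 + 78 − 39 = 39.

39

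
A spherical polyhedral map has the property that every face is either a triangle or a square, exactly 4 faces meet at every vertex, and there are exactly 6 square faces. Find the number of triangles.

8

Let x be the number of triangles; then F = 6 + x.
Edge–face incidences: 2E = 4·6 + 3·x = 24 + 3x.
Every vertex has degree 4, so 4V = 2E.
Euler: V − E + F = 2 ⇒ (2E)/4 − E + (6 + x) = 2.
Multiply by 8: 2·(2E) − 4·(2E) + 8·(6 + x) = 16, i.e. 48 + 8x − 2·(24 + 3x) = 16.
Collecting terms: 2x = 16, so x = 8.
Then 2E = 24 + 3·8 = 48, so E = 24, V = 2E/4 = 12, F = 6 + 8 = 14.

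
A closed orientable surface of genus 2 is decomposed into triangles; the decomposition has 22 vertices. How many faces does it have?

χ = 2 − 2·2 = -2, and every face is a triangle so 3F = 2E.
V − E + F = -2 with E = 3F/2 gives 22 − (3/2 − 1)·F = -2, so F = 48 and E = 72.

48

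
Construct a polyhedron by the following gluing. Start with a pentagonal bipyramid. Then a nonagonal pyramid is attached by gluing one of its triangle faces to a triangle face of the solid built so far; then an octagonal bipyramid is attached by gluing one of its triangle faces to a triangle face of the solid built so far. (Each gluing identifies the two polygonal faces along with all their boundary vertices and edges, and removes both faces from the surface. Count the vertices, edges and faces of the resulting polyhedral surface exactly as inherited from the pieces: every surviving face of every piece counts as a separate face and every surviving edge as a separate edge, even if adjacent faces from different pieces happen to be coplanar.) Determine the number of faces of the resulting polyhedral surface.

A pentagonal bipyramid: V=7, E=15, F=10.
Attach a nonagonal pyramid (V=10, E=18, F=10) along a 3-gon: merge 3 vertices and 3 edges, delete both glued faces → V=14, E=30, F=18.
Attach an octagonal bipyramid (V=10, E=24, F=16) along a 3-gon: merge 3 vertices and 3 edges, delete both glued faces → V=21, E=51, F=32.
Check: V − E + F = 21 − 51 + 32 = 2.

32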